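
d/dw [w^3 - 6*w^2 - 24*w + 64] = 3*w^2 - 12*w - 24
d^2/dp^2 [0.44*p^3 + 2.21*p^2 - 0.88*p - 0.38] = 2.64*p + 4.42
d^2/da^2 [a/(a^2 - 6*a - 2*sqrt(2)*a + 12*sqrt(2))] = 2*(4*a*(-a + sqrt(2) + 3)^2 + (-3*a + 2*sqrt(2) + 6)*(a^2 - 6*a - 2*sqrt(2)*a + 12*sqrt(2)))/(a^2 - 6*a - 2*sqrt(2)*a + 12*sqrt(2))^3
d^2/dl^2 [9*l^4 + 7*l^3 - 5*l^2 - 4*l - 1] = 108*l^2 + 42*l - 10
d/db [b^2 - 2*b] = 2*b - 2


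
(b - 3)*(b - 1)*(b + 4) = b^3 - 13*b + 12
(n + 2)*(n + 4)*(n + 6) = n^3 + 12*n^2 + 44*n + 48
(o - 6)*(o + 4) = o^2 - 2*o - 24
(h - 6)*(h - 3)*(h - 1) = h^3 - 10*h^2 + 27*h - 18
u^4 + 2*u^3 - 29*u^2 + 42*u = u*(u - 3)*(u - 2)*(u + 7)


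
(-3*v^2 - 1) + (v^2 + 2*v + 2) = -2*v^2 + 2*v + 1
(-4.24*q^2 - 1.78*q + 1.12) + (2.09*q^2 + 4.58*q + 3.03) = -2.15*q^2 + 2.8*q + 4.15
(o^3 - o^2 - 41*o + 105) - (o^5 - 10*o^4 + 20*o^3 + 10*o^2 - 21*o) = -o^5 + 10*o^4 - 19*o^3 - 11*o^2 - 20*o + 105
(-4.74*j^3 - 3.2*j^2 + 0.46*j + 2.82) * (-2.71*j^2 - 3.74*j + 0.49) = 12.8454*j^5 + 26.3996*j^4 + 8.3988*j^3 - 10.9306*j^2 - 10.3214*j + 1.3818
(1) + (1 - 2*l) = 2 - 2*l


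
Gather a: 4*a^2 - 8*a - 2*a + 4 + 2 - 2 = 4*a^2 - 10*a + 4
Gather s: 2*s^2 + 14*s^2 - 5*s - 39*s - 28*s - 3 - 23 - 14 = 16*s^2 - 72*s - 40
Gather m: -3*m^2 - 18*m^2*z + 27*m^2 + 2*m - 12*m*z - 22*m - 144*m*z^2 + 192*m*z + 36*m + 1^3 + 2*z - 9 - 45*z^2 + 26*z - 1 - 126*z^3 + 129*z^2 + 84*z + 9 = m^2*(24 - 18*z) + m*(-144*z^2 + 180*z + 16) - 126*z^3 + 84*z^2 + 112*z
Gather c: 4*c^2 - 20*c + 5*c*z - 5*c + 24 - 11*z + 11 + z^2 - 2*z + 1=4*c^2 + c*(5*z - 25) + z^2 - 13*z + 36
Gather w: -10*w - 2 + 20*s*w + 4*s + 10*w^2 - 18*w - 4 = 4*s + 10*w^2 + w*(20*s - 28) - 6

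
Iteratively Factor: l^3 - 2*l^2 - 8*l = (l - 4)*(l^2 + 2*l) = (l - 4)*(l + 2)*(l)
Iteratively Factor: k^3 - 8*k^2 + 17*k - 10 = (k - 1)*(k^2 - 7*k + 10) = (k - 2)*(k - 1)*(k - 5)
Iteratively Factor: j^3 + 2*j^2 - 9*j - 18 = (j + 2)*(j^2 - 9) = (j + 2)*(j + 3)*(j - 3)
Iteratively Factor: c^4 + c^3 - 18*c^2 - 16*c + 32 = (c + 4)*(c^3 - 3*c^2 - 6*c + 8) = (c + 2)*(c + 4)*(c^2 - 5*c + 4) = (c - 1)*(c + 2)*(c + 4)*(c - 4)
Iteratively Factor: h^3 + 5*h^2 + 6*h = (h + 3)*(h^2 + 2*h) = (h + 2)*(h + 3)*(h)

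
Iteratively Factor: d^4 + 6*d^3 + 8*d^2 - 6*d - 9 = (d + 1)*(d^3 + 5*d^2 + 3*d - 9) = (d - 1)*(d + 1)*(d^2 + 6*d + 9) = (d - 1)*(d + 1)*(d + 3)*(d + 3)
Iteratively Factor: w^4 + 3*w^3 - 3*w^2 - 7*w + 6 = (w + 2)*(w^3 + w^2 - 5*w + 3) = (w - 1)*(w + 2)*(w^2 + 2*w - 3) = (w - 1)^2*(w + 2)*(w + 3)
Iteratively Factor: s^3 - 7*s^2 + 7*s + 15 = (s - 5)*(s^2 - 2*s - 3) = (s - 5)*(s - 3)*(s + 1)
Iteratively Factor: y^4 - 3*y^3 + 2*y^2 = (y)*(y^3 - 3*y^2 + 2*y) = y^2*(y^2 - 3*y + 2) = y^2*(y - 2)*(y - 1)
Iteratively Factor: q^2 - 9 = (q - 3)*(q + 3)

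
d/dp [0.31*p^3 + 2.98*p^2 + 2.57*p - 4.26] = 0.93*p^2 + 5.96*p + 2.57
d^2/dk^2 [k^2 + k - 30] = 2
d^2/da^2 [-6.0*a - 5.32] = 0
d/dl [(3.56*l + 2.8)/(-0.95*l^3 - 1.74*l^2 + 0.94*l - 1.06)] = (6.764*l^3 + 14.1744*l^2 + 9.744*l - 6.4056)/(0.9025*l^6 + 3.306*l^5 + 1.2416*l^4 - 1.2572*l^3 + 4.5724*l^2 - 1.9928*l + 1.1236)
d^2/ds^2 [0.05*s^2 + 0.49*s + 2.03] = 0.100000000000000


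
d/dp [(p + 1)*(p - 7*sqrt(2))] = 2*p - 7*sqrt(2) + 1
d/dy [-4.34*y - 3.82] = -4.34000000000000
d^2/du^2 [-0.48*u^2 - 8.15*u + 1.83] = -0.960000000000000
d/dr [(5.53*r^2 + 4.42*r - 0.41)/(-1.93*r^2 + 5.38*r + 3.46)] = (38.282*r^2 + 36.685*r + 17.499)/(3.7249*r^4 - 20.7668*r^3 + 15.5888*r^2 + 37.2296*r + 11.9716)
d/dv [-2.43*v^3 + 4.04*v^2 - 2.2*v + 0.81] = -7.29*v^2 + 8.08*v - 2.2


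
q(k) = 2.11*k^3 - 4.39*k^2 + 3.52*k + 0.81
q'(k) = 6.33*k^2 - 8.78*k + 3.52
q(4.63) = 132.42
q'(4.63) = 98.56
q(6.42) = 400.79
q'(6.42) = 208.05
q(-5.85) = -592.44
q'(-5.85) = 271.51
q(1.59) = 3.79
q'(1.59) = 5.56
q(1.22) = 2.40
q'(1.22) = 2.23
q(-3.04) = -109.74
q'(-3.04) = 88.71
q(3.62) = 56.12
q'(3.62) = 54.69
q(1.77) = 4.99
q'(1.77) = 7.81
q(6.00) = 319.65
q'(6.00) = 178.72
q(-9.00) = -1924.65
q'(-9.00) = 595.27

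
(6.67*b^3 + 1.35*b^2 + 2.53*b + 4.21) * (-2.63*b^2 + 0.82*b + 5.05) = -17.5421*b^5 + 1.9189*b^4 + 28.1366*b^3 - 2.1802*b^2 + 16.2287*b + 21.2605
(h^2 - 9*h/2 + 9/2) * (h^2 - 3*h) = h^4 - 15*h^3/2 + 18*h^2 - 27*h/2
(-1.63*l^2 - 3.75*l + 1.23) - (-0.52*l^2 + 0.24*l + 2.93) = -1.11*l^2 - 3.99*l - 1.7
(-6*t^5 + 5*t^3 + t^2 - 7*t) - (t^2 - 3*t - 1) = -6*t^5 + 5*t^3 - 4*t + 1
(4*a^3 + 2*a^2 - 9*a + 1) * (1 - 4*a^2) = -16*a^5 - 8*a^4 + 40*a^3 - 2*a^2 - 9*a + 1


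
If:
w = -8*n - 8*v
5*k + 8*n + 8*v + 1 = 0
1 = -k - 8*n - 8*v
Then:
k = 0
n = -v - 1/8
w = 1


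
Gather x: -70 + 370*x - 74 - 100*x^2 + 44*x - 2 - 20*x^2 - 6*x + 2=-120*x^2 + 408*x - 144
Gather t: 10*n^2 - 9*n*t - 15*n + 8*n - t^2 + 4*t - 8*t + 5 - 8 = 10*n^2 - 7*n - t^2 + t*(-9*n - 4) - 3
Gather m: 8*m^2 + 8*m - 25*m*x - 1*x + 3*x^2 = 8*m^2 + m*(8 - 25*x) + 3*x^2 - x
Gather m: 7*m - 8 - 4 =7*m - 12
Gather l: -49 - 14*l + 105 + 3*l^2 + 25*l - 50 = 3*l^2 + 11*l + 6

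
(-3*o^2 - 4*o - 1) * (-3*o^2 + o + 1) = 9*o^4 + 9*o^3 - 4*o^2 - 5*o - 1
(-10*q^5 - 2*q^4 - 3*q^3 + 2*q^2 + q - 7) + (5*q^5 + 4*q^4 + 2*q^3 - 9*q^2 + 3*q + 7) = -5*q^5 + 2*q^4 - q^3 - 7*q^2 + 4*q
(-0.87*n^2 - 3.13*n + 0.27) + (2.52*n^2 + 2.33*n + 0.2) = 1.65*n^2 - 0.8*n + 0.47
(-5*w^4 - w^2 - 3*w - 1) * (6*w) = -30*w^5 - 6*w^3 - 18*w^2 - 6*w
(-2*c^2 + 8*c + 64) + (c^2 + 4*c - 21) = -c^2 + 12*c + 43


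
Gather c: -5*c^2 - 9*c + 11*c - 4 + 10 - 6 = -5*c^2 + 2*c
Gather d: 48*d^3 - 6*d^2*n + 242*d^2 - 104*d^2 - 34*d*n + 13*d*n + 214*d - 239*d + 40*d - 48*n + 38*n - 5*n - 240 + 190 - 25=48*d^3 + d^2*(138 - 6*n) + d*(15 - 21*n) - 15*n - 75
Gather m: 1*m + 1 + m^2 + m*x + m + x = m^2 + m*(x + 2) + x + 1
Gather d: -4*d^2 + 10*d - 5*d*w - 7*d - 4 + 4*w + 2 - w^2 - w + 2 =-4*d^2 + d*(3 - 5*w) - w^2 + 3*w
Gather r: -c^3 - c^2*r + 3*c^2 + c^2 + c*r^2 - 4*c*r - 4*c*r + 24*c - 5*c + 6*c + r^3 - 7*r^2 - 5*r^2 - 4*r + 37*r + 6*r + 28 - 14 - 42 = -c^3 + 4*c^2 + 25*c + r^3 + r^2*(c - 12) + r*(-c^2 - 8*c + 39) - 28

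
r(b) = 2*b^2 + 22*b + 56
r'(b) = 4*b + 22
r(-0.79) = 39.87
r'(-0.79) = 18.84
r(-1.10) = 34.22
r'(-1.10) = 17.60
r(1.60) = 96.32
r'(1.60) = 28.40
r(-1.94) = 20.85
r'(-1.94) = 14.24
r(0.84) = 75.89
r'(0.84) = 25.36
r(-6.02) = -3.96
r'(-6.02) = -2.08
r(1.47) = 92.66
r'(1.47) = 27.88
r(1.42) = 91.27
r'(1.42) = 27.68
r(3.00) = 140.00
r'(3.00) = 34.00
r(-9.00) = 20.00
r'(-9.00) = -14.00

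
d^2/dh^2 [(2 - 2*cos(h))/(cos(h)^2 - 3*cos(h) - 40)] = 2*(-9*sin(h)^4*cos(h) + sin(h)^4 - 285*sin(h)^2 - 6587*cos(h)/4 - 255*cos(3*h)/4 + cos(5*h)/2 - 54)/(sin(h)^2 + 3*cos(h) + 39)^3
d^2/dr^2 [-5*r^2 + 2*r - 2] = -10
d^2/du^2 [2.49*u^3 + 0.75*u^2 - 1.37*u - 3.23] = 14.94*u + 1.5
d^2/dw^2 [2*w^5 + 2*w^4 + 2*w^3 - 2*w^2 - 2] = 40*w^3 + 24*w^2 + 12*w - 4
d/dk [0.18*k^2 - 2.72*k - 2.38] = 0.36*k - 2.72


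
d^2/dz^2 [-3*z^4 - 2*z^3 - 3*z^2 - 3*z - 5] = -36*z^2 - 12*z - 6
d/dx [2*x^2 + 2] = 4*x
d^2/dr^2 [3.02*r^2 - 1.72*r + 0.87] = 6.04000000000000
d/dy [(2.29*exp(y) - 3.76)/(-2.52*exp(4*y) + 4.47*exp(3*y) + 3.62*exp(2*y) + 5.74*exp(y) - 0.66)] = (17.3124*exp(4*y) - 58.3734*exp(3*y) + 42.1318*exp(2*y) + 27.2224*exp(y) + 20.071)*exp(y)/(6.3504*exp(8*y) - 22.5288*exp(7*y) + 1.7361*exp(6*y) + 3.4332*exp(5*y) + 67.7464*exp(4*y) + 35.6572*exp(3*y) + 28.1692*exp(2*y) - 7.5768*exp(y) + 0.4356)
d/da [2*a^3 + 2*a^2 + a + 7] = 6*a^2 + 4*a + 1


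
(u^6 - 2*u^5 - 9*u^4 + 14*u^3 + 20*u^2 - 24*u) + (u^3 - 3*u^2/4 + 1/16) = u^6 - 2*u^5 - 9*u^4 + 15*u^3 + 77*u^2/4 - 24*u + 1/16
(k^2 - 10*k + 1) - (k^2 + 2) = -10*k - 1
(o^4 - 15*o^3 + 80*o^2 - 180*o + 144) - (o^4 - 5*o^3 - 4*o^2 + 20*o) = -10*o^3 + 84*o^2 - 200*o + 144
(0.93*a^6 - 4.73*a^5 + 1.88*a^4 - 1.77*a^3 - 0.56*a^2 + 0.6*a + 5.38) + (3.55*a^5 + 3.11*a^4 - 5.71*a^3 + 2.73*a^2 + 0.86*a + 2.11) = 0.93*a^6 - 1.18*a^5 + 4.99*a^4 - 7.48*a^3 + 2.17*a^2 + 1.46*a + 7.49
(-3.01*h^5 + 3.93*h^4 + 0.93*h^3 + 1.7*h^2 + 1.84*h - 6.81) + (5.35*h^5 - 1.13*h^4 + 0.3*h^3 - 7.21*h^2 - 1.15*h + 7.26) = 2.34*h^5 + 2.8*h^4 + 1.23*h^3 - 5.51*h^2 + 0.69*h + 0.45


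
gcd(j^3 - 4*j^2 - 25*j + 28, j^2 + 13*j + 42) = 1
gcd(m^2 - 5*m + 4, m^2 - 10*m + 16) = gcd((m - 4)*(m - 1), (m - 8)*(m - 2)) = 1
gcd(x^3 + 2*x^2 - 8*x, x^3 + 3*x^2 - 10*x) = x^2 - 2*x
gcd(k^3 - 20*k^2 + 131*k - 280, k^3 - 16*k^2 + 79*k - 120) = k^2 - 13*k + 40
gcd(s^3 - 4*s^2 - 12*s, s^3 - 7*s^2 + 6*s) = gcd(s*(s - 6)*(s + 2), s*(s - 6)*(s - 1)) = s^2 - 6*s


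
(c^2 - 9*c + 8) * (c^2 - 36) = c^4 - 9*c^3 - 28*c^2 + 324*c - 288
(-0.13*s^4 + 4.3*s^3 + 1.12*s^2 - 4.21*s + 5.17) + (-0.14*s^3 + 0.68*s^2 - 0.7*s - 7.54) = -0.13*s^4 + 4.16*s^3 + 1.8*s^2 - 4.91*s - 2.37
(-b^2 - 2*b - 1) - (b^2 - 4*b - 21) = -2*b^2 + 2*b + 20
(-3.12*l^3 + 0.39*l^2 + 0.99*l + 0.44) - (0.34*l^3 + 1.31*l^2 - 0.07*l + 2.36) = -3.46*l^3 - 0.92*l^2 + 1.06*l - 1.92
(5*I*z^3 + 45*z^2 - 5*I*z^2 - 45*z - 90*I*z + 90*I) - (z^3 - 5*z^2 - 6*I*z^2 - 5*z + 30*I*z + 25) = -z^3 + 5*I*z^3 + 50*z^2 + I*z^2 - 40*z - 120*I*z - 25 + 90*I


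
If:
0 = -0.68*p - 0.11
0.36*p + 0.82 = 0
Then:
No Solution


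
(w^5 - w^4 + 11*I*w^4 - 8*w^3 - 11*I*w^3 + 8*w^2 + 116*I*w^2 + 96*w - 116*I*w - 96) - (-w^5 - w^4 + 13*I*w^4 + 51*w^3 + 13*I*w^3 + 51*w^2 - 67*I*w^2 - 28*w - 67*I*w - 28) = 2*w^5 - 2*I*w^4 - 59*w^3 - 24*I*w^3 - 43*w^2 + 183*I*w^2 + 124*w - 49*I*w - 68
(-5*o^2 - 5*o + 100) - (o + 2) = -5*o^2 - 6*o + 98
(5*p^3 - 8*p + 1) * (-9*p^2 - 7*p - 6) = -45*p^5 - 35*p^4 + 42*p^3 + 47*p^2 + 41*p - 6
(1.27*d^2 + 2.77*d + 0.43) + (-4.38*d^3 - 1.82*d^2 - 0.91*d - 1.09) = -4.38*d^3 - 0.55*d^2 + 1.86*d - 0.66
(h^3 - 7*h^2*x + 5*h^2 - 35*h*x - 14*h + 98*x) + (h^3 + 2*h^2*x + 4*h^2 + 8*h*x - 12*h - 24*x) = 2*h^3 - 5*h^2*x + 9*h^2 - 27*h*x - 26*h + 74*x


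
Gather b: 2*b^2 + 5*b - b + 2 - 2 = 2*b^2 + 4*b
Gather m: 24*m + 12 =24*m + 12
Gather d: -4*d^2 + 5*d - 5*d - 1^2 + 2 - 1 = -4*d^2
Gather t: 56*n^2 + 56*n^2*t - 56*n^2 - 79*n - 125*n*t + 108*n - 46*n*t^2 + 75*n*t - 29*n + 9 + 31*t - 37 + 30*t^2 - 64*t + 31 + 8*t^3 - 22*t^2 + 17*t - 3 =8*t^3 + t^2*(8 - 46*n) + t*(56*n^2 - 50*n - 16)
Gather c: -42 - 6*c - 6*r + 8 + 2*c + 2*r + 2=-4*c - 4*r - 32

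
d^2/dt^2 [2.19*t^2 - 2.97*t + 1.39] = 4.38000000000000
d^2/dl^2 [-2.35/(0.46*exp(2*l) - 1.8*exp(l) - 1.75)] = (2.35*(0.92*exp(l) - 1.8)*(1.84*exp(l) - 3.6)*exp(l) + (4.324*exp(l) - 4.23)*(-0.46*exp(2*l) + 1.8*exp(l) + 1.75))*exp(l)/(-0.46*exp(2*l) + 1.8*exp(l) + 1.75)^3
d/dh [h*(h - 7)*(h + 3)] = 3*h^2 - 8*h - 21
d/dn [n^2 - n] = 2*n - 1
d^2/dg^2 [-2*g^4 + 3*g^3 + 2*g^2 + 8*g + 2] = -24*g^2 + 18*g + 4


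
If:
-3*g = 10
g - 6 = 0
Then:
No Solution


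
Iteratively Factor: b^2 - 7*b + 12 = (b - 3)*(b - 4)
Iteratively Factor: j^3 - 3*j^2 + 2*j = (j - 2)*(j^2 - j) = (j - 2)*(j - 1)*(j)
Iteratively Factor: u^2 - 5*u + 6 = (u - 2)*(u - 3)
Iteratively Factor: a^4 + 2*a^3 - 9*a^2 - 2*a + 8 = (a + 1)*(a^3 + a^2 - 10*a + 8) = (a + 1)*(a + 4)*(a^2 - 3*a + 2) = (a - 2)*(a + 1)*(a + 4)*(a - 1)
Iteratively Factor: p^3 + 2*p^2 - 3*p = (p)*(p^2 + 2*p - 3) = p*(p + 3)*(p - 1)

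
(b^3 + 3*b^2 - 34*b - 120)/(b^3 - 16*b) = (b^2 - b - 30)/(b*(b - 4))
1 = 1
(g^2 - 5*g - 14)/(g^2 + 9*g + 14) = (g - 7)/(g + 7)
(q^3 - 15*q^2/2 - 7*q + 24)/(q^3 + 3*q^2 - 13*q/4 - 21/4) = 2*(q^2 - 6*q - 16)/(2*q^2 + 9*q + 7)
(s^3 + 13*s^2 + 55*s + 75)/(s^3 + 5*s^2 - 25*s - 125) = (s + 3)/(s - 5)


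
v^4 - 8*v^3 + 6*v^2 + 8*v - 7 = (v - 7)*(v - 1)^2*(v + 1)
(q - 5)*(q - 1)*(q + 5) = q^3 - q^2 - 25*q + 25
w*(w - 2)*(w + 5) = w^3 + 3*w^2 - 10*w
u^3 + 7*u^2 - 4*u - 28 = (u - 2)*(u + 2)*(u + 7)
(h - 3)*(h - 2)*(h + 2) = h^3 - 3*h^2 - 4*h + 12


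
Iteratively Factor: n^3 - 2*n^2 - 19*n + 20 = (n - 1)*(n^2 - n - 20) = (n - 1)*(n + 4)*(n - 5)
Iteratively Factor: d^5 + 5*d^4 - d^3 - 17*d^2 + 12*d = (d)*(d^4 + 5*d^3 - d^2 - 17*d + 12) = d*(d - 1)*(d^3 + 6*d^2 + 5*d - 12) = d*(d - 1)*(d + 4)*(d^2 + 2*d - 3) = d*(d - 1)*(d + 3)*(d + 4)*(d - 1)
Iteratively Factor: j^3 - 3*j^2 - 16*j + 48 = (j + 4)*(j^2 - 7*j + 12) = (j - 3)*(j + 4)*(j - 4)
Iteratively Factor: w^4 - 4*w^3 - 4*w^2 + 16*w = (w - 4)*(w^3 - 4*w) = (w - 4)*(w + 2)*(w^2 - 2*w) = w*(w - 4)*(w + 2)*(w - 2)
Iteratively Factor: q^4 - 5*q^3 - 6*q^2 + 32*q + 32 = (q - 4)*(q^3 - q^2 - 10*q - 8) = (q - 4)^2*(q^2 + 3*q + 2) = (q - 4)^2*(q + 1)*(q + 2)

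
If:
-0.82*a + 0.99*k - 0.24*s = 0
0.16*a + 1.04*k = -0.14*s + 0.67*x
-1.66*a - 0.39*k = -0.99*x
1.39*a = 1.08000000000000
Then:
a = 0.78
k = 0.83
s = 0.76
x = 1.63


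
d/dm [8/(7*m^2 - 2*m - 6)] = 16*(1 - 7*m)/(-7*m^2 + 2*m + 6)^2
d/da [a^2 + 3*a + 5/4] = 2*a + 3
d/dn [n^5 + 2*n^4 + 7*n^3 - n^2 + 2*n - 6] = 5*n^4 + 8*n^3 + 21*n^2 - 2*n + 2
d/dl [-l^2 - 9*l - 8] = -2*l - 9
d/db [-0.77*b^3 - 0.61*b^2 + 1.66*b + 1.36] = -2.31*b^2 - 1.22*b + 1.66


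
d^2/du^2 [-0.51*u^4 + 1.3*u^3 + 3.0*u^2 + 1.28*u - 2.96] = -6.12*u^2 + 7.8*u + 6.0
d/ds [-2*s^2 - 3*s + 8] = -4*s - 3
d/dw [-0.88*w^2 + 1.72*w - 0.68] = 1.72 - 1.76*w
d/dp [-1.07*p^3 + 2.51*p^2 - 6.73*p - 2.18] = -3.21*p^2 + 5.02*p - 6.73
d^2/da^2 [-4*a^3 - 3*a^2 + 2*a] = -24*a - 6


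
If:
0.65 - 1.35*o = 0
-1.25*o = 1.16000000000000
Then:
No Solution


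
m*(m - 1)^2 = m^3 - 2*m^2 + m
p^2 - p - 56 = (p - 8)*(p + 7)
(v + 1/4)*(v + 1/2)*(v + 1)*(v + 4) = v^4 + 23*v^3/4 + 63*v^2/8 + 29*v/8 + 1/2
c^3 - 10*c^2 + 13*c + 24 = (c - 8)*(c - 3)*(c + 1)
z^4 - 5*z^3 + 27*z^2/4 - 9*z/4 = z*(z - 3)*(z - 3/2)*(z - 1/2)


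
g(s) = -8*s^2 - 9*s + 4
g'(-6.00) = 87.00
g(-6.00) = -230.00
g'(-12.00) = 183.00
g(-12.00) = -1040.00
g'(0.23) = -12.68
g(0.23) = 1.51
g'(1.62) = -34.92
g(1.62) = -31.58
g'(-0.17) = -6.28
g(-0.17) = 5.30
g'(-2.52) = 31.32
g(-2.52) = -24.12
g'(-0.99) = 6.84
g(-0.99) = 5.07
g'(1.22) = -28.52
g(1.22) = -18.89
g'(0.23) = -12.68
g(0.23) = 1.51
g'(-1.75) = 19.00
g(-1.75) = -4.75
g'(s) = -16*s - 9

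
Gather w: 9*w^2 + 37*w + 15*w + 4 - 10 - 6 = 9*w^2 + 52*w - 12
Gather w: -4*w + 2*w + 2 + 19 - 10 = 11 - 2*w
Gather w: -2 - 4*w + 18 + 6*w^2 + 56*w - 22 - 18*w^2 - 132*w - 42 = -12*w^2 - 80*w - 48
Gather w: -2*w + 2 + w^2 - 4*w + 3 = w^2 - 6*w + 5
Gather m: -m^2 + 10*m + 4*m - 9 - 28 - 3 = -m^2 + 14*m - 40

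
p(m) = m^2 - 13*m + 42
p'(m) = 2*m - 13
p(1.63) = 23.47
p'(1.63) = -9.74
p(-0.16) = 44.11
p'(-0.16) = -13.32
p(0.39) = 37.08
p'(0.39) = -12.22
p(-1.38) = 61.84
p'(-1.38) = -15.76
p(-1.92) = 70.65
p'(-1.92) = -16.84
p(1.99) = 20.09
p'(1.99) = -9.02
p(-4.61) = 123.18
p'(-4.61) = -22.22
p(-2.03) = 72.51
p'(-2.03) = -17.06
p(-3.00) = 90.00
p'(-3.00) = -19.00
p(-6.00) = 156.00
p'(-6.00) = -25.00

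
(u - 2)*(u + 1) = u^2 - u - 2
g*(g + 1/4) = g^2 + g/4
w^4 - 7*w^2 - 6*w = w*(w - 3)*(w + 1)*(w + 2)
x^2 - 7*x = x*(x - 7)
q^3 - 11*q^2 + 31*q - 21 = (q - 7)*(q - 3)*(q - 1)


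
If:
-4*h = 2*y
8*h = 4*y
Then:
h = 0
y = 0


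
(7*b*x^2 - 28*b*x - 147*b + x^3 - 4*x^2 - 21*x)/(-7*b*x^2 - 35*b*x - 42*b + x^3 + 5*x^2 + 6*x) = (7*b*x - 49*b + x^2 - 7*x)/(-7*b*x - 14*b + x^2 + 2*x)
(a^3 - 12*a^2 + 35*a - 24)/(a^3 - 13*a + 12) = (a - 8)/(a + 4)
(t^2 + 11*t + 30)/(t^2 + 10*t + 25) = (t + 6)/(t + 5)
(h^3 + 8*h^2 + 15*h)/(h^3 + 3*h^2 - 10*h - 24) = h*(h^2 + 8*h + 15)/(h^3 + 3*h^2 - 10*h - 24)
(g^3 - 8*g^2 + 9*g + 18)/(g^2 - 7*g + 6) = (g^2 - 2*g - 3)/(g - 1)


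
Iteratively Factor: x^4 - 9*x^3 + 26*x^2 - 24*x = (x)*(x^3 - 9*x^2 + 26*x - 24) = x*(x - 2)*(x^2 - 7*x + 12) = x*(x - 3)*(x - 2)*(x - 4)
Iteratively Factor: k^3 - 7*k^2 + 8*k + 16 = (k + 1)*(k^2 - 8*k + 16) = (k - 4)*(k + 1)*(k - 4)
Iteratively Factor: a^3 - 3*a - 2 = (a + 1)*(a^2 - a - 2) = (a + 1)^2*(a - 2)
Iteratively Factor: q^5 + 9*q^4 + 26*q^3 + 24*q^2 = (q + 4)*(q^4 + 5*q^3 + 6*q^2) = (q + 3)*(q + 4)*(q^3 + 2*q^2) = (q + 2)*(q + 3)*(q + 4)*(q^2) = q*(q + 2)*(q + 3)*(q + 4)*(q)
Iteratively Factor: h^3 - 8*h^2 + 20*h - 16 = (h - 2)*(h^2 - 6*h + 8) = (h - 4)*(h - 2)*(h - 2)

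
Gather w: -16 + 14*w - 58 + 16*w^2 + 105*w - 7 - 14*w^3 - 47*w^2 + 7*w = -14*w^3 - 31*w^2 + 126*w - 81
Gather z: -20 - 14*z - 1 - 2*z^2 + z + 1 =-2*z^2 - 13*z - 20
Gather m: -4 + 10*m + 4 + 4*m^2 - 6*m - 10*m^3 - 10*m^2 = -10*m^3 - 6*m^2 + 4*m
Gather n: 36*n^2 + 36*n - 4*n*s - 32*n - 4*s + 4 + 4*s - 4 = 36*n^2 + n*(4 - 4*s)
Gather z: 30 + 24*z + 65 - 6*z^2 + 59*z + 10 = -6*z^2 + 83*z + 105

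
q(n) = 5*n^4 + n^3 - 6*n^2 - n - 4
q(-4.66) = 2127.01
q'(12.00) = 34847.00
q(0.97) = -5.28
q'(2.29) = 227.43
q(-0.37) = -4.41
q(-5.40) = 3920.50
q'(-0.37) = 2.84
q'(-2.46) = -251.06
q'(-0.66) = 2.48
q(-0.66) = -5.29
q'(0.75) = 0.12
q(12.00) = 104528.00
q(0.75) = -6.12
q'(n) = 20*n^3 + 3*n^2 - 12*n - 1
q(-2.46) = 130.37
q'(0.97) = 8.44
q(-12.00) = 101096.00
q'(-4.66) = -1903.83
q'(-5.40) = -2998.00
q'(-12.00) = -33985.00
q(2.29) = 111.76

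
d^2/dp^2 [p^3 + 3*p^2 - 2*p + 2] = 6*p + 6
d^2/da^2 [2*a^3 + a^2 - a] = 12*a + 2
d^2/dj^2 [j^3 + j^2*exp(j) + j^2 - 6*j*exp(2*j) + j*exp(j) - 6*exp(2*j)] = j^2*exp(j) - 24*j*exp(2*j) + 5*j*exp(j) + 6*j - 48*exp(2*j) + 4*exp(j) + 2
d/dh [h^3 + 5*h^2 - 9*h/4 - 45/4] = 3*h^2 + 10*h - 9/4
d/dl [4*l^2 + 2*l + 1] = 8*l + 2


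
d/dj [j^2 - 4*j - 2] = 2*j - 4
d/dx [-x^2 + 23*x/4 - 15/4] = 23/4 - 2*x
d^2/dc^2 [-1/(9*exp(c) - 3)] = (-3*exp(c) - 1)*exp(c)/(3*exp(c) - 1)^3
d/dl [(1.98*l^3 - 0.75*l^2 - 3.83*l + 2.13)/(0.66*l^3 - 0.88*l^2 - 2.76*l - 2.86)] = (-1.2474*l^4 - 5.874*l^3 - 22.5062*l^2 + 8.0388*l + 16.8326)/(0.4356*l^6 - 1.1616*l^5 - 2.8688*l^4 + 1.0824*l^3 + 12.6512*l^2 + 15.7872*l + 8.1796)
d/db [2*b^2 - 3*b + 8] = 4*b - 3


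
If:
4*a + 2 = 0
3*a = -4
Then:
No Solution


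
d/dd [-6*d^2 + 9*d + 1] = 9 - 12*d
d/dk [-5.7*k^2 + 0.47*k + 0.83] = 0.47 - 11.4*k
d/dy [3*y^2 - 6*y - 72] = 6*y - 6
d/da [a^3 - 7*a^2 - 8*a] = 3*a^2 - 14*a - 8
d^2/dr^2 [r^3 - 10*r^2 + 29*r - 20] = 6*r - 20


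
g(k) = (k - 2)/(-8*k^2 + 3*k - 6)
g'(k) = (k - 2)*(16*k - 3)/(-8*k^2 + 3*k - 6)^2 + 1/(-8*k^2 + 3*k - 6)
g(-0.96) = 0.18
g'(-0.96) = 0.14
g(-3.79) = 0.04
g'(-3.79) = 0.01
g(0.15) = 0.32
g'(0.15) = -0.14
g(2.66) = -0.01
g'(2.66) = -0.01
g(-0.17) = 0.32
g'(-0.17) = 0.12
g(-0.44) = 0.28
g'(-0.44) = 0.20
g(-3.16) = 0.05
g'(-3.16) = 0.02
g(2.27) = -0.01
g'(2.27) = -0.02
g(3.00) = -0.01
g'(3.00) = -0.00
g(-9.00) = 0.02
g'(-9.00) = 0.00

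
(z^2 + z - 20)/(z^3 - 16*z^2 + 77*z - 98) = (z^2 + z - 20)/(z^3 - 16*z^2 + 77*z - 98)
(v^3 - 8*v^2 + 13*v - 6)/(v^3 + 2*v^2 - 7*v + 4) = (v - 6)/(v + 4)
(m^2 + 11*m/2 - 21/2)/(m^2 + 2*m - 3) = (2*m^2 + 11*m - 21)/(2*(m^2 + 2*m - 3))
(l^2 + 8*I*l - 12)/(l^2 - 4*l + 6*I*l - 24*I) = (l + 2*I)/(l - 4)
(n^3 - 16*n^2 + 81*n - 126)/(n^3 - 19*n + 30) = (n^2 - 13*n + 42)/(n^2 + 3*n - 10)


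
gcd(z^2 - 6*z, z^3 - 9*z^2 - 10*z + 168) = z - 6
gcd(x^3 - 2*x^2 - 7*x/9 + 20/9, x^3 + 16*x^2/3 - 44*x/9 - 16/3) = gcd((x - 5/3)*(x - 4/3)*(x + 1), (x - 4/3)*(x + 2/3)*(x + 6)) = x - 4/3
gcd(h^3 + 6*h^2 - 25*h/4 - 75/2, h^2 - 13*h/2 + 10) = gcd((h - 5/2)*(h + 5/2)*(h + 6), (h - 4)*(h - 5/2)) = h - 5/2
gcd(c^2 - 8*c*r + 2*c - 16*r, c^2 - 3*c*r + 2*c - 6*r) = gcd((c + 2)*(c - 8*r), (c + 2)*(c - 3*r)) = c + 2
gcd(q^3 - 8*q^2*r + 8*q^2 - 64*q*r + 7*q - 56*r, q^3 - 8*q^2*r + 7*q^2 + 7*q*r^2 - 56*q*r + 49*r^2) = q + 7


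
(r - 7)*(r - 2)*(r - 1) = r^3 - 10*r^2 + 23*r - 14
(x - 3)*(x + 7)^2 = x^3 + 11*x^2 + 7*x - 147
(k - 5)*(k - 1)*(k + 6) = k^3 - 31*k + 30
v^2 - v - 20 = (v - 5)*(v + 4)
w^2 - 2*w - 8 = (w - 4)*(w + 2)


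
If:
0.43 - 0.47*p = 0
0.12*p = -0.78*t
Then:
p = 0.91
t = -0.14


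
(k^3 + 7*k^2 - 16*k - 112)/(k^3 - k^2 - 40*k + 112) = (k + 4)/(k - 4)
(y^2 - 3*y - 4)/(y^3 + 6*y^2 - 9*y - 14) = (y - 4)/(y^2 + 5*y - 14)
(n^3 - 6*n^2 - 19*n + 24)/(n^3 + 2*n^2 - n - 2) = (n^2 - 5*n - 24)/(n^2 + 3*n + 2)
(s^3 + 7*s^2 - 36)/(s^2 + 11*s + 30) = (s^2 + s - 6)/(s + 5)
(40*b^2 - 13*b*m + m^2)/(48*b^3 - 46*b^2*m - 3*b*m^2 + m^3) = (5*b - m)/(6*b^2 - 5*b*m - m^2)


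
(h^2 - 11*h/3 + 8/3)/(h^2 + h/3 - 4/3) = (3*h - 8)/(3*h + 4)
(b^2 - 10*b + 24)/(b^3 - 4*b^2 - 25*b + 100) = (b - 6)/(b^2 - 25)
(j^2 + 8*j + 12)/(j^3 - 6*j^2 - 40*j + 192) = (j + 2)/(j^2 - 12*j + 32)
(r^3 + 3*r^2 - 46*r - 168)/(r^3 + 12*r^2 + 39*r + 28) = (r^2 - r - 42)/(r^2 + 8*r + 7)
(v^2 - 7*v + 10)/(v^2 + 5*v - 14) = (v - 5)/(v + 7)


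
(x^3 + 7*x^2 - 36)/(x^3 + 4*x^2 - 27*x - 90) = (x - 2)/(x - 5)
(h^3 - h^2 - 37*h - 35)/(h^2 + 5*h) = h - 6 - 7/h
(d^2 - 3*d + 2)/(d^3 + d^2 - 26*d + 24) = (d - 2)/(d^2 + 2*d - 24)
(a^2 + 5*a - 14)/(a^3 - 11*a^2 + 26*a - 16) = (a + 7)/(a^2 - 9*a + 8)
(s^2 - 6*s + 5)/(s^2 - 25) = (s - 1)/(s + 5)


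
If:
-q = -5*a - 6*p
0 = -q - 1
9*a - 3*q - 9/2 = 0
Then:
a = 1/6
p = -11/36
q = -1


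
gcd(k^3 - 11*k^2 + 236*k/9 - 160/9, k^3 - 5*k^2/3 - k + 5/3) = k - 5/3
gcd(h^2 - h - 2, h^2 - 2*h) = h - 2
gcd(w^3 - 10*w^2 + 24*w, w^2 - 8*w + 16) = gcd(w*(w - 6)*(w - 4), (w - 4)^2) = w - 4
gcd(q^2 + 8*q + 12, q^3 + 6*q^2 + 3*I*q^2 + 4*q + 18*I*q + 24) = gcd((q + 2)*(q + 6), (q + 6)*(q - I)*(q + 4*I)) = q + 6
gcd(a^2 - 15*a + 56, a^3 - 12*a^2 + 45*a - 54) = 1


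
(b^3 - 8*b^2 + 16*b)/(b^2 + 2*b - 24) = b*(b - 4)/(b + 6)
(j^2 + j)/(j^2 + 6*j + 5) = j/(j + 5)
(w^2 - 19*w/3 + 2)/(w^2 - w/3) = (w - 6)/w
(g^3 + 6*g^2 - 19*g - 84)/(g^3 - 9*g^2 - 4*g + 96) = (g + 7)/(g - 8)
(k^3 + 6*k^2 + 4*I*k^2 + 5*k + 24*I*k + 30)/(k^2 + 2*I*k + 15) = (k^2 + k*(6 - I) - 6*I)/(k - 3*I)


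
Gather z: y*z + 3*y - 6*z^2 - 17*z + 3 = 3*y - 6*z^2 + z*(y - 17) + 3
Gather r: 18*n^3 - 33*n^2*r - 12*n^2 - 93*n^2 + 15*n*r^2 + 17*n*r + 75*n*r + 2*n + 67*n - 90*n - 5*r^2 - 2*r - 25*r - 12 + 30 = 18*n^3 - 105*n^2 - 21*n + r^2*(15*n - 5) + r*(-33*n^2 + 92*n - 27) + 18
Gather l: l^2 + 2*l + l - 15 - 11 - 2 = l^2 + 3*l - 28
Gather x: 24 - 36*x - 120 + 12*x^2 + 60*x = 12*x^2 + 24*x - 96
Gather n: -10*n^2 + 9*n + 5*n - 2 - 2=-10*n^2 + 14*n - 4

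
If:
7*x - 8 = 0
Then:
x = 8/7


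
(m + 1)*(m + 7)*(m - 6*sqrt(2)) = m^3 - 6*sqrt(2)*m^2 + 8*m^2 - 48*sqrt(2)*m + 7*m - 42*sqrt(2)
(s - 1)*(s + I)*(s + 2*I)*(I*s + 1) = I*s^4 - 2*s^3 - I*s^3 + 2*s^2 + I*s^2 - 2*s - I*s + 2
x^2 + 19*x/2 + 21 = (x + 7/2)*(x + 6)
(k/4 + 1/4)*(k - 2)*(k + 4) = k^3/4 + 3*k^2/4 - 3*k/2 - 2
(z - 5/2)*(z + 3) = z^2 + z/2 - 15/2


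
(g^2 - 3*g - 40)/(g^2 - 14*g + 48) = (g + 5)/(g - 6)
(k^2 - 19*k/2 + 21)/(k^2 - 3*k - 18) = (k - 7/2)/(k + 3)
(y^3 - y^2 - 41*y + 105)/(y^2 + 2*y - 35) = y - 3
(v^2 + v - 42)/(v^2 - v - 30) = (v + 7)/(v + 5)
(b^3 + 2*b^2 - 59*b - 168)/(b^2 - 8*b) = b + 10 + 21/b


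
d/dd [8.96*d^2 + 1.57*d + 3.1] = 17.92*d + 1.57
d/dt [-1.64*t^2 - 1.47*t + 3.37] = -3.28*t - 1.47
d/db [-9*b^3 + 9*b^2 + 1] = 9*b*(2 - 3*b)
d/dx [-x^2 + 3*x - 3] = 3 - 2*x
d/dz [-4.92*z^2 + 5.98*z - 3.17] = 5.98 - 9.84*z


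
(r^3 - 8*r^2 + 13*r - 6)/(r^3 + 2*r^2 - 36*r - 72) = (r^2 - 2*r + 1)/(r^2 + 8*r + 12)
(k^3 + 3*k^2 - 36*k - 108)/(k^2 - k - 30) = (k^2 + 9*k + 18)/(k + 5)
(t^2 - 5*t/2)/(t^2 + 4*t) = (t - 5/2)/(t + 4)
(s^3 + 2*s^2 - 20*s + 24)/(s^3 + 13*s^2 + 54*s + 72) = (s^2 - 4*s + 4)/(s^2 + 7*s + 12)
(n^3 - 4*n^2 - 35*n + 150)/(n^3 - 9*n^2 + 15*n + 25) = (n + 6)/(n + 1)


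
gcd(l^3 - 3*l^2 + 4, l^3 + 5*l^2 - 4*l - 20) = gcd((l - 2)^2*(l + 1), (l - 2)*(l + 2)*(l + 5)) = l - 2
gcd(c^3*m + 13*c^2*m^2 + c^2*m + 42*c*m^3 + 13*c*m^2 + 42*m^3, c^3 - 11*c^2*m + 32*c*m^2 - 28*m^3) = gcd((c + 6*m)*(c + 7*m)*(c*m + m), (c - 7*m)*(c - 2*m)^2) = 1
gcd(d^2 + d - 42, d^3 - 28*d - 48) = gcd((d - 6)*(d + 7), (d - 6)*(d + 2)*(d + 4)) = d - 6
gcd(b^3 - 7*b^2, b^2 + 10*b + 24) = 1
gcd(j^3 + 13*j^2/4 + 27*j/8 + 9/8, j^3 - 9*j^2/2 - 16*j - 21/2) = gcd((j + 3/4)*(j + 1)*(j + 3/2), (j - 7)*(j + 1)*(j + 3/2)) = j^2 + 5*j/2 + 3/2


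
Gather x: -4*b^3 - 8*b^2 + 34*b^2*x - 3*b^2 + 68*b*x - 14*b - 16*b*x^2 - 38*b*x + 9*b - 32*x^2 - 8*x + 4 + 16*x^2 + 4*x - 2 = -4*b^3 - 11*b^2 - 5*b + x^2*(-16*b - 16) + x*(34*b^2 + 30*b - 4) + 2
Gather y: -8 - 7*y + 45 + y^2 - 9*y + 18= y^2 - 16*y + 55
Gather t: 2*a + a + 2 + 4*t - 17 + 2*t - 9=3*a + 6*t - 24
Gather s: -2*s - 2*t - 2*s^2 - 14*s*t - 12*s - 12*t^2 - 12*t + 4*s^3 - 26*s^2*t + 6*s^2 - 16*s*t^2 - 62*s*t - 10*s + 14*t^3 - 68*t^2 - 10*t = 4*s^3 + s^2*(4 - 26*t) + s*(-16*t^2 - 76*t - 24) + 14*t^3 - 80*t^2 - 24*t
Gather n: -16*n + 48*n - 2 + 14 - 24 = 32*n - 12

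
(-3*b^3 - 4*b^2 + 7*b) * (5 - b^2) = 3*b^5 + 4*b^4 - 22*b^3 - 20*b^2 + 35*b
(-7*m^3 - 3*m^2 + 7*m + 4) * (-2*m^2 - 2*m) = 14*m^5 + 20*m^4 - 8*m^3 - 22*m^2 - 8*m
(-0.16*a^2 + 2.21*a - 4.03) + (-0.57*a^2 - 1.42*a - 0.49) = -0.73*a^2 + 0.79*a - 4.52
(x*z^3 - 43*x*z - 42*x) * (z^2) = x*z^5 - 43*x*z^3 - 42*x*z^2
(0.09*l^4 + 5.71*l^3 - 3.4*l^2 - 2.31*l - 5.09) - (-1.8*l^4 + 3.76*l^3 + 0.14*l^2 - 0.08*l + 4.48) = 1.89*l^4 + 1.95*l^3 - 3.54*l^2 - 2.23*l - 9.57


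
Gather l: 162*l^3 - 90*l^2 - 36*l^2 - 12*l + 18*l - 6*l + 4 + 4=162*l^3 - 126*l^2 + 8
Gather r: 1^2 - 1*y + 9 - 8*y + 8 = 18 - 9*y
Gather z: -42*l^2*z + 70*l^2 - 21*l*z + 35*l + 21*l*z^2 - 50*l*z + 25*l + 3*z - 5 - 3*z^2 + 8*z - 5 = 70*l^2 + 60*l + z^2*(21*l - 3) + z*(-42*l^2 - 71*l + 11) - 10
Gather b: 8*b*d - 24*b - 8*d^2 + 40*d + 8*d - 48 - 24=b*(8*d - 24) - 8*d^2 + 48*d - 72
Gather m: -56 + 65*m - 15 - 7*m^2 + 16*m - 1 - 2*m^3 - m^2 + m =-2*m^3 - 8*m^2 + 82*m - 72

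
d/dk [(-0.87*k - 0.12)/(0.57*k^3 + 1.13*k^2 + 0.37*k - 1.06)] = (0.9918*k^3 + 1.1883*k^2 + 0.2712*k + 0.9666)/(0.3249*k^6 + 1.2882*k^5 + 1.6987*k^4 - 0.3722*k^3 - 2.2587*k^2 - 0.7844*k + 1.1236)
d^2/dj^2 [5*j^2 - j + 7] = 10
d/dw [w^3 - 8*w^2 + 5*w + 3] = 3*w^2 - 16*w + 5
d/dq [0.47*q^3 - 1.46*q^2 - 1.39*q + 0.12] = 1.41*q^2 - 2.92*q - 1.39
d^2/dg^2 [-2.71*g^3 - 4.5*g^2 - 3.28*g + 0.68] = -16.26*g - 9.0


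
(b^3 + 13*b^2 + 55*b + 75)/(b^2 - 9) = (b^2 + 10*b + 25)/(b - 3)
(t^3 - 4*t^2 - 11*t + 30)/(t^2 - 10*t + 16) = (t^2 - 2*t - 15)/(t - 8)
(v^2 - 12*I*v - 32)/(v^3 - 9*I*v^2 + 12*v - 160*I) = (v - 4*I)/(v^2 - I*v + 20)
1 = 1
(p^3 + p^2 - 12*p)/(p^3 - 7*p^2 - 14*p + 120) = p*(p - 3)/(p^2 - 11*p + 30)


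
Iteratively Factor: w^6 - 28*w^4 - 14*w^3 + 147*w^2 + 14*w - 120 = (w + 4)*(w^5 - 4*w^4 - 12*w^3 + 34*w^2 + 11*w - 30) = (w + 3)*(w + 4)*(w^4 - 7*w^3 + 9*w^2 + 7*w - 10) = (w - 2)*(w + 3)*(w + 4)*(w^3 - 5*w^2 - w + 5) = (w - 2)*(w - 1)*(w + 3)*(w + 4)*(w^2 - 4*w - 5) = (w - 5)*(w - 2)*(w - 1)*(w + 3)*(w + 4)*(w + 1)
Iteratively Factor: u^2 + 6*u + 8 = (u + 2)*(u + 4)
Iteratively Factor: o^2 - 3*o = (o)*(o - 3)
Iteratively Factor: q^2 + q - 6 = (q - 2)*(q + 3)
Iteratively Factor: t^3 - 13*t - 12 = (t - 4)*(t^2 + 4*t + 3) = (t - 4)*(t + 3)*(t + 1)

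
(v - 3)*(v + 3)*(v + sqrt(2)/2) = v^3 + sqrt(2)*v^2/2 - 9*v - 9*sqrt(2)/2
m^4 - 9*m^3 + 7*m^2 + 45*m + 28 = (m - 7)*(m - 4)*(m + 1)^2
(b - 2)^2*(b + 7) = b^3 + 3*b^2 - 24*b + 28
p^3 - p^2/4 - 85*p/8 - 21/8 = (p - 7/2)*(p + 1/4)*(p + 3)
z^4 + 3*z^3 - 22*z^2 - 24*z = z*(z - 4)*(z + 1)*(z + 6)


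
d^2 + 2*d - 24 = (d - 4)*(d + 6)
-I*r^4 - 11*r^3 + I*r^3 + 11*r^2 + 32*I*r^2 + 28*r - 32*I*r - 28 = (r - 7*I)*(r - 2*I)^2*(-I*r + I)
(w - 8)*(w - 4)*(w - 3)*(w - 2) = w^4 - 17*w^3 + 98*w^2 - 232*w + 192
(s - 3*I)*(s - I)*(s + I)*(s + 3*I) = s^4 + 10*s^2 + 9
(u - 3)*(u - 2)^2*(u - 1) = u^4 - 8*u^3 + 23*u^2 - 28*u + 12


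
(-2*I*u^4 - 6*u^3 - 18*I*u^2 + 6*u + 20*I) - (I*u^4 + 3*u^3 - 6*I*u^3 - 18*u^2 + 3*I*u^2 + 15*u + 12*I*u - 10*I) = -3*I*u^4 - 9*u^3 + 6*I*u^3 + 18*u^2 - 21*I*u^2 - 9*u - 12*I*u + 30*I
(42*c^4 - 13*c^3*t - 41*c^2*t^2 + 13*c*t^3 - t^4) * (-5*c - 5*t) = -210*c^5 - 145*c^4*t + 270*c^3*t^2 + 140*c^2*t^3 - 60*c*t^4 + 5*t^5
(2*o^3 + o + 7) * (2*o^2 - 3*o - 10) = 4*o^5 - 6*o^4 - 18*o^3 + 11*o^2 - 31*o - 70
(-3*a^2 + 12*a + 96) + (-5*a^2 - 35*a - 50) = -8*a^2 - 23*a + 46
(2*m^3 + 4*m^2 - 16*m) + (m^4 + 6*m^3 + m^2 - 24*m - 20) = m^4 + 8*m^3 + 5*m^2 - 40*m - 20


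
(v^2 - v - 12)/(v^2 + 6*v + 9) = (v - 4)/(v + 3)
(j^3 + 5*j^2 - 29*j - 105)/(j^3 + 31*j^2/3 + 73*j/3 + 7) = 3*(j - 5)/(3*j + 1)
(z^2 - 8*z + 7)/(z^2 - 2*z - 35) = (z - 1)/(z + 5)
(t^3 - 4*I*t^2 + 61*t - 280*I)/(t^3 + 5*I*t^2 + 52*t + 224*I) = (t - 5*I)/(t + 4*I)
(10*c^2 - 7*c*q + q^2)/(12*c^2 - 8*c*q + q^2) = (-5*c + q)/(-6*c + q)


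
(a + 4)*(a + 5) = a^2 + 9*a + 20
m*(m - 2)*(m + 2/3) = m^3 - 4*m^2/3 - 4*m/3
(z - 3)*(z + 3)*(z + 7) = z^3 + 7*z^2 - 9*z - 63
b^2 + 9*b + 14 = (b + 2)*(b + 7)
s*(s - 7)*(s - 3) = s^3 - 10*s^2 + 21*s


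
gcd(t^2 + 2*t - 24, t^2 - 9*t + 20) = t - 4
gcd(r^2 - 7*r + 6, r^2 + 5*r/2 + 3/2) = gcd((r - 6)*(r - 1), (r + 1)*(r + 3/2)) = 1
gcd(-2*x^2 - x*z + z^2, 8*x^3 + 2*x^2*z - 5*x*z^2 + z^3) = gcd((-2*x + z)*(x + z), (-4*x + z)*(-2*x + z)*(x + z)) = 2*x^2 + x*z - z^2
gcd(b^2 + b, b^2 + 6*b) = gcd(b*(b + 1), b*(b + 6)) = b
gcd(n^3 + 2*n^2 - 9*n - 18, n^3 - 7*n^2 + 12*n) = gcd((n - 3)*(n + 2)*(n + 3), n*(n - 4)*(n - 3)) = n - 3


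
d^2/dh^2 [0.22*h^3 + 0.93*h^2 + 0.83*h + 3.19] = 1.32*h + 1.86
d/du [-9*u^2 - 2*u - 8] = -18*u - 2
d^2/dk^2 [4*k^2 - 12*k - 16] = 8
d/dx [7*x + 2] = 7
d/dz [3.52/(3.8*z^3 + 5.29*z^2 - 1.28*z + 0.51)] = (-40.128*z^2 - 37.2416*z + 4.5056)/(3.8*z^3 + 5.29*z^2 - 1.28*z + 0.51)^2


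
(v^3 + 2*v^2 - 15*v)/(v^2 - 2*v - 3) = v*(v + 5)/(v + 1)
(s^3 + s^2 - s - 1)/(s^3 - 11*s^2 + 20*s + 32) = (s^2 - 1)/(s^2 - 12*s + 32)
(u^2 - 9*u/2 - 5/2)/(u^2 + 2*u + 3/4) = 2*(u - 5)/(2*u + 3)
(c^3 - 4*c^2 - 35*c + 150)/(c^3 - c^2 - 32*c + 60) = (c - 5)/(c - 2)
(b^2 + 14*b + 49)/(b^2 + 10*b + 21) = (b + 7)/(b + 3)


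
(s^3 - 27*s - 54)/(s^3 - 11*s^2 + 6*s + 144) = (s + 3)/(s - 8)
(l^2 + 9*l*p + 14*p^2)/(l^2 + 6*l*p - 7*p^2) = (-l - 2*p)/(-l + p)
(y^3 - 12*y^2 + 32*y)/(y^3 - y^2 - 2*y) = (-y^2 + 12*y - 32)/(-y^2 + y + 2)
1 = 1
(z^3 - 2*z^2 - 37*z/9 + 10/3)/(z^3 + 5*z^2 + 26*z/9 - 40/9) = (z - 3)/(z + 4)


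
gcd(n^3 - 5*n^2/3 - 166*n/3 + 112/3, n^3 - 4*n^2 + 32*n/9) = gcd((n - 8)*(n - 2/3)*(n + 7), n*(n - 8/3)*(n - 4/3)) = 1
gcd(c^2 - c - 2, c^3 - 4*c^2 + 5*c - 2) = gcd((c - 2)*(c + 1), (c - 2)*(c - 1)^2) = c - 2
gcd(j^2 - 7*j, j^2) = j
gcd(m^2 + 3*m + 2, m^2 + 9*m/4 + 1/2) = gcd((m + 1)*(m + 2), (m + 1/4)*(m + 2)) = m + 2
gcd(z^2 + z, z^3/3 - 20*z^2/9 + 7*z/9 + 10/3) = z + 1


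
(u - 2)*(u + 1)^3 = u^4 + u^3 - 3*u^2 - 5*u - 2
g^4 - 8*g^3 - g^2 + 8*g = g*(g - 8)*(g - 1)*(g + 1)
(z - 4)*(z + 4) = z^2 - 16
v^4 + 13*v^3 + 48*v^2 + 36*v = v*(v + 1)*(v + 6)^2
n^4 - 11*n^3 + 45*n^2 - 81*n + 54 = (n - 3)^3*(n - 2)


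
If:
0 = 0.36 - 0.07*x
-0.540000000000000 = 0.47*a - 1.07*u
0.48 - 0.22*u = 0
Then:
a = 3.82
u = 2.18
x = 5.14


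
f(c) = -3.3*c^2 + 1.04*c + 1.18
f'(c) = 1.04 - 6.6*c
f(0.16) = 1.26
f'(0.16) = -0.02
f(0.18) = 1.26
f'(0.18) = -0.15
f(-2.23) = -17.55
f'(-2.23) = 15.76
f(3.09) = -27.12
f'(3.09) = -19.35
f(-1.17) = -4.55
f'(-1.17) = 8.76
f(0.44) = 1.00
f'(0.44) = -1.86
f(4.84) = -71.09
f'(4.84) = -30.90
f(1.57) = -5.32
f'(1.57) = -9.32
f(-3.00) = -31.64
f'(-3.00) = 20.84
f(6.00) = -111.38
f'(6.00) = -38.56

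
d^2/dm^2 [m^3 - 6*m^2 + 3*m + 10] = 6*m - 12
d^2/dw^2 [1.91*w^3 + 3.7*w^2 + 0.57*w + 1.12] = 11.46*w + 7.4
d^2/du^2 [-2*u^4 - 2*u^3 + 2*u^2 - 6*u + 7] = -24*u^2 - 12*u + 4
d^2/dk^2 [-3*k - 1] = 0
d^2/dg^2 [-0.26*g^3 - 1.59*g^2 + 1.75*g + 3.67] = -1.56*g - 3.18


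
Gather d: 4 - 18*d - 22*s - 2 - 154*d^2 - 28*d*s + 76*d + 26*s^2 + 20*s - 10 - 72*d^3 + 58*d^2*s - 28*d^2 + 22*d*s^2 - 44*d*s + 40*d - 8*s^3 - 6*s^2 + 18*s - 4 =-72*d^3 + d^2*(58*s - 182) + d*(22*s^2 - 72*s + 98) - 8*s^3 + 20*s^2 + 16*s - 12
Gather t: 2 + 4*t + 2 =4*t + 4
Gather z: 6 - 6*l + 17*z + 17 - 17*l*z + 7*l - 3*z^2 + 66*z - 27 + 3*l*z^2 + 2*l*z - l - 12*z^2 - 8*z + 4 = z^2*(3*l - 15) + z*(75 - 15*l)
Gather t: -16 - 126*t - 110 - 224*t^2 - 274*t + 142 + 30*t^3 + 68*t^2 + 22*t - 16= 30*t^3 - 156*t^2 - 378*t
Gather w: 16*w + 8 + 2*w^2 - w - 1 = 2*w^2 + 15*w + 7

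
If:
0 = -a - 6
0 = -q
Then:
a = -6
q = 0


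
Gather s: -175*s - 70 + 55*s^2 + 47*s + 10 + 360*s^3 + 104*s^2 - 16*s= 360*s^3 + 159*s^2 - 144*s - 60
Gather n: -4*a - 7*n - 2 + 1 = -4*a - 7*n - 1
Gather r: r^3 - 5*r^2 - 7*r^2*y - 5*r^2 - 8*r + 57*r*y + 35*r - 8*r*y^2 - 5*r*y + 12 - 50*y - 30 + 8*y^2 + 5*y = r^3 + r^2*(-7*y - 10) + r*(-8*y^2 + 52*y + 27) + 8*y^2 - 45*y - 18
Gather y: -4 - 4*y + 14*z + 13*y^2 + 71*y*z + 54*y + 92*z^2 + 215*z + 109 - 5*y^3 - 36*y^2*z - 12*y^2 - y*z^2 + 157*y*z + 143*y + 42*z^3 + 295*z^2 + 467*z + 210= -5*y^3 + y^2*(1 - 36*z) + y*(-z^2 + 228*z + 193) + 42*z^3 + 387*z^2 + 696*z + 315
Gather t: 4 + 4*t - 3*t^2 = -3*t^2 + 4*t + 4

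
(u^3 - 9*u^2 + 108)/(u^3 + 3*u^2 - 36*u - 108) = (u - 6)/(u + 6)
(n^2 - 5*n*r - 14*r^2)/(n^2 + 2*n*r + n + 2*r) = (n - 7*r)/(n + 1)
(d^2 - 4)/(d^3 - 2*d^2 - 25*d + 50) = (d + 2)/(d^2 - 25)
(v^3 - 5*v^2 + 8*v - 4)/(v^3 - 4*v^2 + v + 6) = (v^2 - 3*v + 2)/(v^2 - 2*v - 3)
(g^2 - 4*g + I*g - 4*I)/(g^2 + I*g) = (g - 4)/g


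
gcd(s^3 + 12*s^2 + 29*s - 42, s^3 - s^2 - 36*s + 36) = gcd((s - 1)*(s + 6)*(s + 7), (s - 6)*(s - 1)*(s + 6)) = s^2 + 5*s - 6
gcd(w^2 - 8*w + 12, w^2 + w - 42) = w - 6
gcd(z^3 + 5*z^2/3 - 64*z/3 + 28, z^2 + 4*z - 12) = z^2 + 4*z - 12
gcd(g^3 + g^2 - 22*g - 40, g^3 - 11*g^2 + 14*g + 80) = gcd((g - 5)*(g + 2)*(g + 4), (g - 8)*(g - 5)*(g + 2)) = g^2 - 3*g - 10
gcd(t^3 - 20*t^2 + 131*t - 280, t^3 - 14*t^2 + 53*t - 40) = t^2 - 13*t + 40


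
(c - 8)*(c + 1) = c^2 - 7*c - 8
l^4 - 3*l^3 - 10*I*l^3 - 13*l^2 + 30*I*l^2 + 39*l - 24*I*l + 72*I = (l - 3)*(l - 8*I)*(l - 3*I)*(l + I)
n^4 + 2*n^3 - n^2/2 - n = n*(n + 2)*(n - sqrt(2)/2)*(n + sqrt(2)/2)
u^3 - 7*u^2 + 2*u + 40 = (u - 5)*(u - 4)*(u + 2)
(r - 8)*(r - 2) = r^2 - 10*r + 16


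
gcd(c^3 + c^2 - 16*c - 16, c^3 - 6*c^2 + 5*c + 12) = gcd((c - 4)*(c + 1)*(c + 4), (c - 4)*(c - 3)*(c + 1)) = c^2 - 3*c - 4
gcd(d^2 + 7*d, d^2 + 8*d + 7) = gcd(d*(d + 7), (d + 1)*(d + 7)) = d + 7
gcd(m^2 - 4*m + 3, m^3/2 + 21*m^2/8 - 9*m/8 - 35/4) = 1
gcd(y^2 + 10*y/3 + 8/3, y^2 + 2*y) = y + 2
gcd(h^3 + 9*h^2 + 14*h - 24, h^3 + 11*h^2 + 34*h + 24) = h^2 + 10*h + 24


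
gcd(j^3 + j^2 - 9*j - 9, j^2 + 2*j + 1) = j + 1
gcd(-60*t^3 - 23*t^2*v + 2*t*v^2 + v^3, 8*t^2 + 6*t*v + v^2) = 4*t + v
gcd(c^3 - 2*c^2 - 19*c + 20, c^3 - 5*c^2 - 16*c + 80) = c^2 - c - 20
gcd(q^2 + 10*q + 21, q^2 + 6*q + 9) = q + 3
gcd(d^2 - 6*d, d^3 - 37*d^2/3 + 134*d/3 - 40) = d - 6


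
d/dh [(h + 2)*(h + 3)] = 2*h + 5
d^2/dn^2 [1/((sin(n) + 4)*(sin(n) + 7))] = (-4*sin(n)^4 - 33*sin(n)^3 - 3*sin(n)^2 + 374*sin(n) + 186)/((sin(n) + 4)^3*(sin(n) + 7)^3)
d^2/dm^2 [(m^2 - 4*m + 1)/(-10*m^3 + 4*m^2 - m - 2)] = 2*(-100*m^6 + 1200*m^5 - 1050*m^4 + 480*m^3 - 582*m^2 + 168*m - 21)/(1000*m^9 - 1200*m^8 + 780*m^7 + 296*m^6 - 402*m^5 + 204*m^4 + 73*m^3 - 42*m^2 + 12*m + 8)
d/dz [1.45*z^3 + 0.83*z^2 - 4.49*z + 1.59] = 4.35*z^2 + 1.66*z - 4.49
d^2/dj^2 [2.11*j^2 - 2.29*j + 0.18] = 4.22000000000000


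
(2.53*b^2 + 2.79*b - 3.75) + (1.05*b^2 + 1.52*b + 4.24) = 3.58*b^2 + 4.31*b + 0.49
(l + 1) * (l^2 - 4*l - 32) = l^3 - 3*l^2 - 36*l - 32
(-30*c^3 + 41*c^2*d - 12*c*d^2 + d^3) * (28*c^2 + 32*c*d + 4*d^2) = -840*c^5 + 188*c^4*d + 856*c^3*d^2 - 192*c^2*d^3 - 16*c*d^4 + 4*d^5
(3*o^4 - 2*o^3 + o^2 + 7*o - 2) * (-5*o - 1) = -15*o^5 + 7*o^4 - 3*o^3 - 36*o^2 + 3*o + 2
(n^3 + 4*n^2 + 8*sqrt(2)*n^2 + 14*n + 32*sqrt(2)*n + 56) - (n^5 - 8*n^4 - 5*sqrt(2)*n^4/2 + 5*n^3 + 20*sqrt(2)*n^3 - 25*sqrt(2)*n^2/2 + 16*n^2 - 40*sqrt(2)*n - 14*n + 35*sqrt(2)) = -n^5 + 5*sqrt(2)*n^4/2 + 8*n^4 - 20*sqrt(2)*n^3 - 4*n^3 - 12*n^2 + 41*sqrt(2)*n^2/2 + 28*n + 72*sqrt(2)*n - 35*sqrt(2) + 56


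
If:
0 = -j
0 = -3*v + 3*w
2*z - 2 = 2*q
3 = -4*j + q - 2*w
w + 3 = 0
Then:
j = 0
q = -3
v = -3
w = -3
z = -2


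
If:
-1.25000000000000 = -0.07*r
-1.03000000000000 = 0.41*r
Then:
No Solution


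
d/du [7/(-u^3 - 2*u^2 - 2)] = 7*u*(3*u + 4)/(u^3 + 2*u^2 + 2)^2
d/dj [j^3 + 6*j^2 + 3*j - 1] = 3*j^2 + 12*j + 3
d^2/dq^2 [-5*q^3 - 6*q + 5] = -30*q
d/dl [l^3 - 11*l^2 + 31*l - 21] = 3*l^2 - 22*l + 31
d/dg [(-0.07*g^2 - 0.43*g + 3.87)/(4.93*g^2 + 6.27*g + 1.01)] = (1.681*g^2 - 38.2996*g - 24.6992)/(24.3049*g^4 + 61.8222*g^3 + 49.2715*g^2 + 12.6654*g + 1.0201)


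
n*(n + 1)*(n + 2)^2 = n^4 + 5*n^3 + 8*n^2 + 4*n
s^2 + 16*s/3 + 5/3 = (s + 1/3)*(s + 5)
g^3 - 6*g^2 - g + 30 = (g - 5)*(g - 3)*(g + 2)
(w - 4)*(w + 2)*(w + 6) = w^3 + 4*w^2 - 20*w - 48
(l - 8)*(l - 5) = l^2 - 13*l + 40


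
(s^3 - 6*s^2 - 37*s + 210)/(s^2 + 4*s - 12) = (s^2 - 12*s + 35)/(s - 2)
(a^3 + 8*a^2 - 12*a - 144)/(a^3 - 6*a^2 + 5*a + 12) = (a^2 + 12*a + 36)/(a^2 - 2*a - 3)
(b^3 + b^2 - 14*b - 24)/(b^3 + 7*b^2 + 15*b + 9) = (b^2 - 2*b - 8)/(b^2 + 4*b + 3)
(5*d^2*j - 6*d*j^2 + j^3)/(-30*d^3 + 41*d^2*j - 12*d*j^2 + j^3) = -j/(6*d - j)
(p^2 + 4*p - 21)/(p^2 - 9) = (p + 7)/(p + 3)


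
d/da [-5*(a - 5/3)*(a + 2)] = -10*a - 5/3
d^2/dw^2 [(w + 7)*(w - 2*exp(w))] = -2*w*exp(w) - 18*exp(w) + 2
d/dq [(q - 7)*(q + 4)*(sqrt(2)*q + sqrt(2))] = sqrt(2)*(3*q^2 - 4*q - 31)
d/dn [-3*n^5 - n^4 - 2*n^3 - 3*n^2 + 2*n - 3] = -15*n^4 - 4*n^3 - 6*n^2 - 6*n + 2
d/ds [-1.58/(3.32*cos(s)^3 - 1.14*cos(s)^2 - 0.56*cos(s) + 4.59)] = (-15.7368*cos(s)^2 + 3.6024*cos(s) + 0.8848)*sin(s)/(3.32*cos(s)^3 - 1.14*cos(s)^2 - 0.56*cos(s) + 4.59)^2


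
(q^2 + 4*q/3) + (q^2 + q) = 2*q^2 + 7*q/3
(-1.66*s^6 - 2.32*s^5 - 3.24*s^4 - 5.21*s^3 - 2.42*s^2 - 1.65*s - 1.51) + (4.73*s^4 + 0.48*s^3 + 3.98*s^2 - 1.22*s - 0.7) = -1.66*s^6 - 2.32*s^5 + 1.49*s^4 - 4.73*s^3 + 1.56*s^2 - 2.87*s - 2.21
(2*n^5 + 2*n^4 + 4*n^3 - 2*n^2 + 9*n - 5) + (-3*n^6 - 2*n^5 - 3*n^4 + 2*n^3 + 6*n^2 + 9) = -3*n^6 - n^4 + 6*n^3 + 4*n^2 + 9*n + 4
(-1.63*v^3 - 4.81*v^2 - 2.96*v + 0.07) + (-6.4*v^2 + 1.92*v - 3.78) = -1.63*v^3 - 11.21*v^2 - 1.04*v - 3.71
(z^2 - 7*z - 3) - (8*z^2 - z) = -7*z^2 - 6*z - 3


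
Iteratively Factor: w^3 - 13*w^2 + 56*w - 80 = (w - 4)*(w^2 - 9*w + 20) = (w - 5)*(w - 4)*(w - 4)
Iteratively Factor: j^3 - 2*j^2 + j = (j - 1)*(j^2 - j) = (j - 1)^2*(j)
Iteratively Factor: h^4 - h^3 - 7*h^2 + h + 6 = (h + 1)*(h^3 - 2*h^2 - 5*h + 6) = (h + 1)*(h + 2)*(h^2 - 4*h + 3) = (h - 1)*(h + 1)*(h + 2)*(h - 3)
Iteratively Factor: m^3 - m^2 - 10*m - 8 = (m + 2)*(m^2 - 3*m - 4) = (m + 1)*(m + 2)*(m - 4)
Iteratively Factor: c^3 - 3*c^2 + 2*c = (c - 2)*(c^2 - c) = c*(c - 2)*(c - 1)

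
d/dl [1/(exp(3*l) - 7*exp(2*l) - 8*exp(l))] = (-3*exp(2*l) + 14*exp(l) + 8)*exp(-l)/(-exp(2*l) + 7*exp(l) + 8)^2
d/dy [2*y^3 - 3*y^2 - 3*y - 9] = 6*y^2 - 6*y - 3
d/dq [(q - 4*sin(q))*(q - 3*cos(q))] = (q - 4*sin(q))*(3*sin(q) + 1) - (q - 3*cos(q))*(4*cos(q) - 1)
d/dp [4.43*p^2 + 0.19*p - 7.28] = 8.86*p + 0.19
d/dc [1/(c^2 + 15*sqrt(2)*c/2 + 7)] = 2*(-4*c - 15*sqrt(2))/(2*c^2 + 15*sqrt(2)*c + 14)^2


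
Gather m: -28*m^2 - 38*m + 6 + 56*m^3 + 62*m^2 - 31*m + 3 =56*m^3 + 34*m^2 - 69*m + 9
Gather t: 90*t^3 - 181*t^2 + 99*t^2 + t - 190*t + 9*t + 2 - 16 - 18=90*t^3 - 82*t^2 - 180*t - 32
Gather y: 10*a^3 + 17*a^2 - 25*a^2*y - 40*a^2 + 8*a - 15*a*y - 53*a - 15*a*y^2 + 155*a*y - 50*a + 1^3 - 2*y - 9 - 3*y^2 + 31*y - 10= 10*a^3 - 23*a^2 - 95*a + y^2*(-15*a - 3) + y*(-25*a^2 + 140*a + 29) - 18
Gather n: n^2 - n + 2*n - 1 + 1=n^2 + n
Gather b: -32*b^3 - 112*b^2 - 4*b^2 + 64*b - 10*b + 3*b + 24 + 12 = -32*b^3 - 116*b^2 + 57*b + 36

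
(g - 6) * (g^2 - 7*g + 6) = g^3 - 13*g^2 + 48*g - 36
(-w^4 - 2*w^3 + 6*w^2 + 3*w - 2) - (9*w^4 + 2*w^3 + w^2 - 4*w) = -10*w^4 - 4*w^3 + 5*w^2 + 7*w - 2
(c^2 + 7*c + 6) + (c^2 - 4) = 2*c^2 + 7*c + 2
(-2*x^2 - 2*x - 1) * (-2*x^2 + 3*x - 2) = 4*x^4 - 2*x^3 + x + 2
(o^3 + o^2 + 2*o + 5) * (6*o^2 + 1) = 6*o^5 + 6*o^4 + 13*o^3 + 31*o^2 + 2*o + 5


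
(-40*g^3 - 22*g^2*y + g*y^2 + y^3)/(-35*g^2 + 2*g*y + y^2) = (8*g^2 + 6*g*y + y^2)/(7*g + y)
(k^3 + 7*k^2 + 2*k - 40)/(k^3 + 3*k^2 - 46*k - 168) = (k^2 + 3*k - 10)/(k^2 - k - 42)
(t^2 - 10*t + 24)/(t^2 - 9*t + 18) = (t - 4)/(t - 3)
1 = 1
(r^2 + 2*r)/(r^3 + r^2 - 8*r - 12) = r/(r^2 - r - 6)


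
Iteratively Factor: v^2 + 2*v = (v + 2)*(v)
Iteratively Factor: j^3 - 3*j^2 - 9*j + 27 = (j - 3)*(j^2 - 9) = (j - 3)^2*(j + 3)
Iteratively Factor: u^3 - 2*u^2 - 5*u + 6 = (u - 1)*(u^2 - u - 6) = (u - 1)*(u + 2)*(u - 3)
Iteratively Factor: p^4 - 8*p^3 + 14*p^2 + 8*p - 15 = (p + 1)*(p^3 - 9*p^2 + 23*p - 15) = (p - 5)*(p + 1)*(p^2 - 4*p + 3) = (p - 5)*(p - 3)*(p + 1)*(p - 1)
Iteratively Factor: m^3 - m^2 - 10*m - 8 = (m + 2)*(m^2 - 3*m - 4) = (m + 1)*(m + 2)*(m - 4)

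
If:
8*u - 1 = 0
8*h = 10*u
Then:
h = 5/32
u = 1/8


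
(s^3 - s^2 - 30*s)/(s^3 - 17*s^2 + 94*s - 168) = s*(s + 5)/(s^2 - 11*s + 28)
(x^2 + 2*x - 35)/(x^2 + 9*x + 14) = (x - 5)/(x + 2)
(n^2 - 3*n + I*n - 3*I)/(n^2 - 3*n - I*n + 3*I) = (n + I)/(n - I)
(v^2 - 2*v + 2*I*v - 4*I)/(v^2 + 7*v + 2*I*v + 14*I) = (v - 2)/(v + 7)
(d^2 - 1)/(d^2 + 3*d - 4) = (d + 1)/(d + 4)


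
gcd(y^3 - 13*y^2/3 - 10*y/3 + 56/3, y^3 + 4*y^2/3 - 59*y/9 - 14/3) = y - 7/3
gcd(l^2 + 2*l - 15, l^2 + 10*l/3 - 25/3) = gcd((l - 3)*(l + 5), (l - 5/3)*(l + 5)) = l + 5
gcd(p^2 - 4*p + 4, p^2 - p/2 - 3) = p - 2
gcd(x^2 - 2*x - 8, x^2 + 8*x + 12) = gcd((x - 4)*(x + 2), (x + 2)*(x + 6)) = x + 2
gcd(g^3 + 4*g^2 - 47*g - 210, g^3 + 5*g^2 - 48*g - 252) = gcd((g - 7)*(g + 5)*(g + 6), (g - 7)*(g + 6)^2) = g^2 - g - 42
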